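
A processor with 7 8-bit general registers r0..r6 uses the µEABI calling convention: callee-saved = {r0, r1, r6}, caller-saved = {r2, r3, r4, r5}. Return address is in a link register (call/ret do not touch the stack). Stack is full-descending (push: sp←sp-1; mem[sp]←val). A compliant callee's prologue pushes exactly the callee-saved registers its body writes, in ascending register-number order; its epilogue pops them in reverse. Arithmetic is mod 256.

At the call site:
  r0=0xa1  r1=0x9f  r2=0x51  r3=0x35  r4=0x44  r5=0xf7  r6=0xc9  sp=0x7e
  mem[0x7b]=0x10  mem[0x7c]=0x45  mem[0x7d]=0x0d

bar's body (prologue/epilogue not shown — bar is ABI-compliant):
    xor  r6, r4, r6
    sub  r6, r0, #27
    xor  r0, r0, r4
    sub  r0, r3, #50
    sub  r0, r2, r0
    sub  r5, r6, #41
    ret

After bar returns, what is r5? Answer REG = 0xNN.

REG = 0x5d

prologue: push r0 → mem[0x7d]=0xa1, sp=0x7d
prologue: push r6 → mem[0x7c]=0xc9, sp=0x7c
body[0] xor  r6, r4, r6 → r6=0x8d
body[1] sub  r6, r0, #27 → r6=0x86
body[2] xor  r0, r0, r4 → r0=0xe5
body[3] sub  r0, r3, #50 → r0=0x03
body[4] sub  r0, r2, r0 → r0=0x4e
body[5] sub  r5, r6, #41 → r5=0x5d
epilogue: pop r6=0xc9, sp=0x7d
epilogue: pop r0=0xa1, sp=0x7e
r5 is caller-saved → body value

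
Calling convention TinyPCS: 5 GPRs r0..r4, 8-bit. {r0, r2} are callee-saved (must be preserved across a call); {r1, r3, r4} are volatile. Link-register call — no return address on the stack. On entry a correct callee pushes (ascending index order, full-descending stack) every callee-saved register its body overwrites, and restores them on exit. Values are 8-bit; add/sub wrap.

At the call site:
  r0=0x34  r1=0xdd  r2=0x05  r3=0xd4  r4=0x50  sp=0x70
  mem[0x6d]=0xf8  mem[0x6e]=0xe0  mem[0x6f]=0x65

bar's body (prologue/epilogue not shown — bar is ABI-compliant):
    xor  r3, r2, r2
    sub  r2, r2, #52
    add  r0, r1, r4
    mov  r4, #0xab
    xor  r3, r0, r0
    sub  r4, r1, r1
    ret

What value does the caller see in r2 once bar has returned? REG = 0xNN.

REG = 0x05

prologue: push r0 → mem[0x6f]=0x34, sp=0x6f
prologue: push r2 → mem[0x6e]=0x05, sp=0x6e
body[0] xor  r3, r2, r2 → r3=0x00
body[1] sub  r2, r2, #52 → r2=0xd1
body[2] add  r0, r1, r4 → r0=0x2d
body[3] mov  r4, #0xab → r4=0xab
body[4] xor  r3, r0, r0 → r3=0x00
body[5] sub  r4, r1, r1 → r4=0x00
epilogue: pop r2=0x05, sp=0x6f
epilogue: pop r0=0x34, sp=0x70
r2 is callee-saved → restored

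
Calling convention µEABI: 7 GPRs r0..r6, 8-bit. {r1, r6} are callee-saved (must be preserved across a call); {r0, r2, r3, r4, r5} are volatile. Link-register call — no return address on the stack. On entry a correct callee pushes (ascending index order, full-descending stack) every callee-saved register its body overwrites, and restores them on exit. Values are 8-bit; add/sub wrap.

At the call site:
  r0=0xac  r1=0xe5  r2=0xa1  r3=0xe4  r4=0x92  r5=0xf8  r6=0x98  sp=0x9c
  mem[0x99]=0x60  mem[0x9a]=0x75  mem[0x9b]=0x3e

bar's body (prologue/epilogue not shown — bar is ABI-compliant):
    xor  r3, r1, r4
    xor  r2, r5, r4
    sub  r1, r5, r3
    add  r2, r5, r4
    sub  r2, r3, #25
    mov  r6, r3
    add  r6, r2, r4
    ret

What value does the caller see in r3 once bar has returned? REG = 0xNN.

prologue: push r1 -> mem[0x9b]=0xe5, sp=0x9b
prologue: push r6 -> mem[0x9a]=0x98, sp=0x9a
body[0] xor  r3, r1, r4 -> r3=0x77
body[1] xor  r2, r5, r4 -> r2=0x6a
body[2] sub  r1, r5, r3 -> r1=0x81
body[3] add  r2, r5, r4 -> r2=0x8a
body[4] sub  r2, r3, #25 -> r2=0x5e
body[5] mov  r6, r3 -> r6=0x77
body[6] add  r6, r2, r4 -> r6=0xf0
epilogue: pop r6=0x98, sp=0x9b
epilogue: pop r1=0xe5, sp=0x9c
r3 is caller-saved -> body value

REG = 0x77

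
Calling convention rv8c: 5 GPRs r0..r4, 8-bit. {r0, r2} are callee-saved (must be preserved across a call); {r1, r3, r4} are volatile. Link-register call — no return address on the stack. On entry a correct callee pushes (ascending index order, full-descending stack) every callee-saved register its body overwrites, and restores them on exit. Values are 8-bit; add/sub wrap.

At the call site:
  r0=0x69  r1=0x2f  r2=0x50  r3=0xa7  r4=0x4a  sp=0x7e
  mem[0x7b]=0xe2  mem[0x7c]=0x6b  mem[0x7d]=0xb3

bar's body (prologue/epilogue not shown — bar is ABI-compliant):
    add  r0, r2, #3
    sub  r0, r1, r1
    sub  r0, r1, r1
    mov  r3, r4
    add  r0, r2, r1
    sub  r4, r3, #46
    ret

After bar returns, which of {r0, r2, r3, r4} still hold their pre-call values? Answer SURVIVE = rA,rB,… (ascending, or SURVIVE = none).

prologue: push r0 → mem[0x7d]=0x69, sp=0x7d
body[0] add  r0, r2, #3 → r0=0x53
body[1] sub  r0, r1, r1 → r0=0x00
body[2] sub  r0, r1, r1 → r0=0x00
body[3] mov  r3, r4 → r3=0x4a
body[4] add  r0, r2, r1 → r0=0x7f
body[5] sub  r4, r3, #46 → r4=0x1c
epilogue: pop r0=0x69, sp=0x7e
r0: callee-saved, written=True
r2: callee-saved, written=False
r3: caller-saved, written=True
r4: caller-saved, written=True

SURVIVE = r0,r2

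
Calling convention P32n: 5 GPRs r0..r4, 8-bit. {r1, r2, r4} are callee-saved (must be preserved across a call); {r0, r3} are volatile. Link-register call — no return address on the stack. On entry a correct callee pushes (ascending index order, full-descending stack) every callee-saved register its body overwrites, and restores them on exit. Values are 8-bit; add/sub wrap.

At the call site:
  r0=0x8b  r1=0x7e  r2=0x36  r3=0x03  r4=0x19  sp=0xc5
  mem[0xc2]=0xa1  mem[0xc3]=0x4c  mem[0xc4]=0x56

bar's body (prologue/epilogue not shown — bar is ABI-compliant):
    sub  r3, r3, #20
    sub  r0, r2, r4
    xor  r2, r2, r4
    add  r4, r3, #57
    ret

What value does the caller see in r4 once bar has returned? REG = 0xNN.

prologue: push r2 → mem[0xc4]=0x36, sp=0xc4
prologue: push r4 → mem[0xc3]=0x19, sp=0xc3
body[0] sub  r3, r3, #20 → r3=0xef
body[1] sub  r0, r2, r4 → r0=0x1d
body[2] xor  r2, r2, r4 → r2=0x2f
body[3] add  r4, r3, #57 → r4=0x28
epilogue: pop r4=0x19, sp=0xc4
epilogue: pop r2=0x36, sp=0xc5
r4 is callee-saved → restored

REG = 0x19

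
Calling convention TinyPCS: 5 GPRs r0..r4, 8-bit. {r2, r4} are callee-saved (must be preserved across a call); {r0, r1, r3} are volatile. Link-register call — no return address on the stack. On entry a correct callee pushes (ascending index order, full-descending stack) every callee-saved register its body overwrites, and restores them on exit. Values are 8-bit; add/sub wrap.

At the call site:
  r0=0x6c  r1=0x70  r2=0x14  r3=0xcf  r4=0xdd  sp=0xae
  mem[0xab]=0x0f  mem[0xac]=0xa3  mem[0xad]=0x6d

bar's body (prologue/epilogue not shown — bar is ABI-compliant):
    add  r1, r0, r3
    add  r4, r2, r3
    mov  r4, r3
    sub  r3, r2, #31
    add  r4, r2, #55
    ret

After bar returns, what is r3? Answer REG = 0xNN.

REG = 0xf5

prologue: push r4 → mem[0xad]=0xdd, sp=0xad
body[0] add  r1, r0, r3 → r1=0x3b
body[1] add  r4, r2, r3 → r4=0xe3
body[2] mov  r4, r3 → r4=0xcf
body[3] sub  r3, r2, #31 → r3=0xf5
body[4] add  r4, r2, #55 → r4=0x4b
epilogue: pop r4=0xdd, sp=0xae
r3 is caller-saved → body value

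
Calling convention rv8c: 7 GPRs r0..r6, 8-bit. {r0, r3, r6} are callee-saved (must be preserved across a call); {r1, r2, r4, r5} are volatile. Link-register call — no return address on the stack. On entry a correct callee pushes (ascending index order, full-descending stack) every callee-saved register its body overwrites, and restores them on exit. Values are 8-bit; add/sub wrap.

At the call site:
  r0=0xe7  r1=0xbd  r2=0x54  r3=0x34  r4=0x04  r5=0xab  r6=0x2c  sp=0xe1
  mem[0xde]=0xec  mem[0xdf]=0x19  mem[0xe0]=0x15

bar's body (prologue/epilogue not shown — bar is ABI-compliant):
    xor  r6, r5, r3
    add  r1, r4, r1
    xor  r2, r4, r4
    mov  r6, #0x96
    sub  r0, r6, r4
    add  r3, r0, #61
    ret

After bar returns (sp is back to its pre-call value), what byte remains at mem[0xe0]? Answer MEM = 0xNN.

prologue: push r0 -> mem[0xe0]=0xe7, sp=0xe0
prologue: push r3 -> mem[0xdf]=0x34, sp=0xdf
prologue: push r6 -> mem[0xde]=0x2c, sp=0xde
body[0] xor  r6, r5, r3 -> r6=0x9f
body[1] add  r1, r4, r1 -> r1=0xc1
body[2] xor  r2, r4, r4 -> r2=0x00
body[3] mov  r6, #0x96 -> r6=0x96
body[4] sub  r0, r6, r4 -> r0=0x92
body[5] add  r3, r0, #61 -> r3=0xcf
epilogue: pop r6=0x2c, sp=0xdf
epilogue: pop r3=0x34, sp=0xe0
epilogue: pop r0=0xe7, sp=0xe1
prologue pushed ['r0', 'r3', 'r6'] at ['0xe0', '0xdf', '0xde']

MEM = 0xe7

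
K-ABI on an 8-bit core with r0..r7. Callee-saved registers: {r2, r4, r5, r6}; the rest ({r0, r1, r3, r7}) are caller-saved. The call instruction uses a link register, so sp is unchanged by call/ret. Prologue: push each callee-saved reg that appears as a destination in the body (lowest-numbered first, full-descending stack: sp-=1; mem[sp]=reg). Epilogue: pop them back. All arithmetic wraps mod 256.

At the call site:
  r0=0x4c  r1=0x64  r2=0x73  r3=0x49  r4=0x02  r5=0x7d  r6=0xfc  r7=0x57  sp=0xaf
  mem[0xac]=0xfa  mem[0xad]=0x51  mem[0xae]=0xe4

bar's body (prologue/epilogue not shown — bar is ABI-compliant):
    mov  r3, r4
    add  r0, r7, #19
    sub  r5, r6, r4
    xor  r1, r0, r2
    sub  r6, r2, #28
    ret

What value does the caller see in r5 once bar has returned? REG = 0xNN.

prologue: push r5 -> mem[0xae]=0x7d, sp=0xae
prologue: push r6 -> mem[0xad]=0xfc, sp=0xad
body[0] mov  r3, r4 -> r3=0x02
body[1] add  r0, r7, #19 -> r0=0x6a
body[2] sub  r5, r6, r4 -> r5=0xfa
body[3] xor  r1, r0, r2 -> r1=0x19
body[4] sub  r6, r2, #28 -> r6=0x57
epilogue: pop r6=0xfc, sp=0xae
epilogue: pop r5=0x7d, sp=0xaf
r5 is callee-saved -> restored

REG = 0x7d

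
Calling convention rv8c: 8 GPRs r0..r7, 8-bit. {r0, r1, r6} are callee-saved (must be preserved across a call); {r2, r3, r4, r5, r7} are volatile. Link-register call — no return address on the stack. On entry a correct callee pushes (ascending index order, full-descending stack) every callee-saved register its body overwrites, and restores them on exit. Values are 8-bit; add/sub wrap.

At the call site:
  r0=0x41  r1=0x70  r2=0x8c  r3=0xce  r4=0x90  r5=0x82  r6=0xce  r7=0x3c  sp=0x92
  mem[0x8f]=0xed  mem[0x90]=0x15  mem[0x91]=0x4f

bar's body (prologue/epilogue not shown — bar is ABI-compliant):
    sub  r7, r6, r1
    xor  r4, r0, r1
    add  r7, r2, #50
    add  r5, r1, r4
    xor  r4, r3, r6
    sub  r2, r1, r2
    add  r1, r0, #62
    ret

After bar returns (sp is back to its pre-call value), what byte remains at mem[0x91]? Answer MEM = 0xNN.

MEM = 0x70

prologue: push r1 -> mem[0x91]=0x70, sp=0x91
body[0] sub  r7, r6, r1 -> r7=0x5e
body[1] xor  r4, r0, r1 -> r4=0x31
body[2] add  r7, r2, #50 -> r7=0xbe
body[3] add  r5, r1, r4 -> r5=0xa1
body[4] xor  r4, r3, r6 -> r4=0x00
body[5] sub  r2, r1, r2 -> r2=0xe4
body[6] add  r1, r0, #62 -> r1=0x7f
epilogue: pop r1=0x70, sp=0x92
prologue pushed ['r1'] at ['0x91']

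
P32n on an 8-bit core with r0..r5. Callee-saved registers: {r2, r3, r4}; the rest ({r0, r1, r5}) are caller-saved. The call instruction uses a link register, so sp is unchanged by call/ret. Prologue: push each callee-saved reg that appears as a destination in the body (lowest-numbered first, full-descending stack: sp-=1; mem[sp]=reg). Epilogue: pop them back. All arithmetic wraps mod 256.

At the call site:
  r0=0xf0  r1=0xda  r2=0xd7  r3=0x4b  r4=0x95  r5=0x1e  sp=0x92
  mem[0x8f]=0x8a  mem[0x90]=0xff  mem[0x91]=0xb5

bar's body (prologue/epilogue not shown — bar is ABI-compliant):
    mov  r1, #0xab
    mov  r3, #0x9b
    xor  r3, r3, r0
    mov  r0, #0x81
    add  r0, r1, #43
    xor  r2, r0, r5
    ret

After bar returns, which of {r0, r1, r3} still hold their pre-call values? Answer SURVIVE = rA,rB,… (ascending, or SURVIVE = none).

SURVIVE = r3

prologue: push r2 → mem[0x91]=0xd7, sp=0x91
prologue: push r3 → mem[0x90]=0x4b, sp=0x90
body[0] mov  r1, #0xab → r1=0xab
body[1] mov  r3, #0x9b → r3=0x9b
body[2] xor  r3, r3, r0 → r3=0x6b
body[3] mov  r0, #0x81 → r0=0x81
body[4] add  r0, r1, #43 → r0=0xd6
body[5] xor  r2, r0, r5 → r2=0xc8
epilogue: pop r3=0x4b, sp=0x91
epilogue: pop r2=0xd7, sp=0x92
r0: caller-saved, written=True
r1: caller-saved, written=True
r3: callee-saved, written=True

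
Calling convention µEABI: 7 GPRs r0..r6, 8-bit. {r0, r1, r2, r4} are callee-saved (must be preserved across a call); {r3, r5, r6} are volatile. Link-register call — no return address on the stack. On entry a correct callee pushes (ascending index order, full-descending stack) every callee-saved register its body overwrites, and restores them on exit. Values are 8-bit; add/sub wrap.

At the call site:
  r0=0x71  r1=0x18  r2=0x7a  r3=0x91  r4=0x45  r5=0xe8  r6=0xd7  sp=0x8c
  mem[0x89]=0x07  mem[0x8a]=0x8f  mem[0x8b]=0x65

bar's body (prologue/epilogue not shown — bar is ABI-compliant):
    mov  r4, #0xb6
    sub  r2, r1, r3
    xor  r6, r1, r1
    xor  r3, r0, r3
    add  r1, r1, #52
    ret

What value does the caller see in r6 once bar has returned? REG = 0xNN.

REG = 0x00

prologue: push r1 -> mem[0x8b]=0x18, sp=0x8b
prologue: push r2 -> mem[0x8a]=0x7a, sp=0x8a
prologue: push r4 -> mem[0x89]=0x45, sp=0x89
body[0] mov  r4, #0xb6 -> r4=0xb6
body[1] sub  r2, r1, r3 -> r2=0x87
body[2] xor  r6, r1, r1 -> r6=0x00
body[3] xor  r3, r0, r3 -> r3=0xe0
body[4] add  r1, r1, #52 -> r1=0x4c
epilogue: pop r4=0x45, sp=0x8a
epilogue: pop r2=0x7a, sp=0x8b
epilogue: pop r1=0x18, sp=0x8c
r6 is caller-saved -> body value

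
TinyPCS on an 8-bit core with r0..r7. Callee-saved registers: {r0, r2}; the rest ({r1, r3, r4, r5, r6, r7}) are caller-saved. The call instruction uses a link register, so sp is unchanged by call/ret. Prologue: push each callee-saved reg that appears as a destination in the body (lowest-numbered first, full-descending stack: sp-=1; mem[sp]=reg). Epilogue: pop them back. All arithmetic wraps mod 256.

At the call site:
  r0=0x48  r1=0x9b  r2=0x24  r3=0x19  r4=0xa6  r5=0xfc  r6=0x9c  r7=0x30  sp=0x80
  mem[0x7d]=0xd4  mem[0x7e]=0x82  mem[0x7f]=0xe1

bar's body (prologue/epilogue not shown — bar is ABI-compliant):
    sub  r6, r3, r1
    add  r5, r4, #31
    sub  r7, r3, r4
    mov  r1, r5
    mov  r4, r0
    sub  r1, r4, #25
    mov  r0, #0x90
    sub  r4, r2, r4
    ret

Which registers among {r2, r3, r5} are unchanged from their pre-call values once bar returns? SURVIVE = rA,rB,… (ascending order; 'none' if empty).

SURVIVE = r2,r3

prologue: push r0 -> mem[0x7f]=0x48, sp=0x7f
body[0] sub  r6, r3, r1 -> r6=0x7e
body[1] add  r5, r4, #31 -> r5=0xc5
body[2] sub  r7, r3, r4 -> r7=0x73
body[3] mov  r1, r5 -> r1=0xc5
body[4] mov  r4, r0 -> r4=0x48
body[5] sub  r1, r4, #25 -> r1=0x2f
body[6] mov  r0, #0x90 -> r0=0x90
body[7] sub  r4, r2, r4 -> r4=0xdc
epilogue: pop r0=0x48, sp=0x80
r2: callee-saved, written=False
r3: caller-saved, written=False
r5: caller-saved, written=True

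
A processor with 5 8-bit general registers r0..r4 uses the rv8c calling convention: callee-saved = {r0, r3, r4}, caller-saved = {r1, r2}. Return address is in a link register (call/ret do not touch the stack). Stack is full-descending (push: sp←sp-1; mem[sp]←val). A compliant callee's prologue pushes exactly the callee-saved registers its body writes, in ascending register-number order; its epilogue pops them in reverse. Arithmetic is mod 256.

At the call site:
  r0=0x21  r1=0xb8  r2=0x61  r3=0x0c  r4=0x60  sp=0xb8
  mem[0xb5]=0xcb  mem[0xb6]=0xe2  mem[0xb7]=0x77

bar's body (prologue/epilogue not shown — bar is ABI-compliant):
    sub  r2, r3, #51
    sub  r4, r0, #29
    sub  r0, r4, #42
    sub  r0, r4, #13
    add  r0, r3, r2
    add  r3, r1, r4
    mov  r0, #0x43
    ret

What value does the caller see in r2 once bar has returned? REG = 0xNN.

REG = 0xd9

prologue: push r0 -> mem[0xb7]=0x21, sp=0xb7
prologue: push r3 -> mem[0xb6]=0x0c, sp=0xb6
prologue: push r4 -> mem[0xb5]=0x60, sp=0xb5
body[0] sub  r2, r3, #51 -> r2=0xd9
body[1] sub  r4, r0, #29 -> r4=0x04
body[2] sub  r0, r4, #42 -> r0=0xda
body[3] sub  r0, r4, #13 -> r0=0xf7
body[4] add  r0, r3, r2 -> r0=0xe5
body[5] add  r3, r1, r4 -> r3=0xbc
body[6] mov  r0, #0x43 -> r0=0x43
epilogue: pop r4=0x60, sp=0xb6
epilogue: pop r3=0x0c, sp=0xb7
epilogue: pop r0=0x21, sp=0xb8
r2 is caller-saved -> body value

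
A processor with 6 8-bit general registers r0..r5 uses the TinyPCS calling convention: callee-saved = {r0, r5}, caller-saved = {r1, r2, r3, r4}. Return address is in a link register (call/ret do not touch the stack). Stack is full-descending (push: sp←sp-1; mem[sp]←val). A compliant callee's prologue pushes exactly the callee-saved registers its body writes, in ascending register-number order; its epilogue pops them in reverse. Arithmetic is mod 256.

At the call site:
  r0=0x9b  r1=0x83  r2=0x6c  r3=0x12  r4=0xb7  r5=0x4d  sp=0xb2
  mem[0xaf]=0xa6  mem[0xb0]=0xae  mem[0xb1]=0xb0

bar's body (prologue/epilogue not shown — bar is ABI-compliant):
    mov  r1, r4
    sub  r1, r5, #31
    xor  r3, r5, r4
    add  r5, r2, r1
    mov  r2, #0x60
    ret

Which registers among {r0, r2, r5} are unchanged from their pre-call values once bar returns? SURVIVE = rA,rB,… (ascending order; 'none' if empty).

prologue: push r5 → mem[0xb1]=0x4d, sp=0xb1
body[0] mov  r1, r4 → r1=0xb7
body[1] sub  r1, r5, #31 → r1=0x2e
body[2] xor  r3, r5, r4 → r3=0xfa
body[3] add  r5, r2, r1 → r5=0x9a
body[4] mov  r2, #0x60 → r2=0x60
epilogue: pop r5=0x4d, sp=0xb2
r0: callee-saved, written=False
r2: caller-saved, written=True
r5: callee-saved, written=True

SURVIVE = r0,r5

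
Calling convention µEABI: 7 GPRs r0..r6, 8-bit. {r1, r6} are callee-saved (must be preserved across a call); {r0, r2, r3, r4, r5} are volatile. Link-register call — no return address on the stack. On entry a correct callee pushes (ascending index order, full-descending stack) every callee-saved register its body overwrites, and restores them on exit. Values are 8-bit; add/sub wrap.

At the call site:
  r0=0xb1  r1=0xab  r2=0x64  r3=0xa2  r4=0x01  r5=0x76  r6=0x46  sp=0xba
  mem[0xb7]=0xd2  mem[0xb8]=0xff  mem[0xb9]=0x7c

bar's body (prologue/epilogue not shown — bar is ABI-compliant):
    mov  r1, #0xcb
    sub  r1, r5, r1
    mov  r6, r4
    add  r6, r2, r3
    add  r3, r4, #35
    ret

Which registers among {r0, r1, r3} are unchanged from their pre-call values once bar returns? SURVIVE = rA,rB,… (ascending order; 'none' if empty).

SURVIVE = r0,r1

prologue: push r1 → mem[0xb9]=0xab, sp=0xb9
prologue: push r6 → mem[0xb8]=0x46, sp=0xb8
body[0] mov  r1, #0xcb → r1=0xcb
body[1] sub  r1, r5, r1 → r1=0xab
body[2] mov  r6, r4 → r6=0x01
body[3] add  r6, r2, r3 → r6=0x06
body[4] add  r3, r4, #35 → r3=0x24
epilogue: pop r6=0x46, sp=0xb9
epilogue: pop r1=0xab, sp=0xba
r0: caller-saved, written=False
r1: callee-saved, written=True
r3: caller-saved, written=True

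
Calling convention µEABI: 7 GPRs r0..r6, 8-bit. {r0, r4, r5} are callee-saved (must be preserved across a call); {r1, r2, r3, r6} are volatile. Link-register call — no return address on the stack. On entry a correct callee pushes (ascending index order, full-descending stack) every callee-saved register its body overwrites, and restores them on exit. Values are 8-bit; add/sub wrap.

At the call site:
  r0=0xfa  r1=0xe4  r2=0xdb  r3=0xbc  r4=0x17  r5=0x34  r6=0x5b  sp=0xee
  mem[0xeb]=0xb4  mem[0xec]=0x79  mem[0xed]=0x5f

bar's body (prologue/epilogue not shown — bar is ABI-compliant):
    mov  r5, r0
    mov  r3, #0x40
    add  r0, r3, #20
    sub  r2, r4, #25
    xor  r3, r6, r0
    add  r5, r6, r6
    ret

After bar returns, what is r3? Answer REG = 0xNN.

REG = 0x0f

prologue: push r0 -> mem[0xed]=0xfa, sp=0xed
prologue: push r5 -> mem[0xec]=0x34, sp=0xec
body[0] mov  r5, r0 -> r5=0xfa
body[1] mov  r3, #0x40 -> r3=0x40
body[2] add  r0, r3, #20 -> r0=0x54
body[3] sub  r2, r4, #25 -> r2=0xfe
body[4] xor  r3, r6, r0 -> r3=0x0f
body[5] add  r5, r6, r6 -> r5=0xb6
epilogue: pop r5=0x34, sp=0xed
epilogue: pop r0=0xfa, sp=0xee
r3 is caller-saved -> body value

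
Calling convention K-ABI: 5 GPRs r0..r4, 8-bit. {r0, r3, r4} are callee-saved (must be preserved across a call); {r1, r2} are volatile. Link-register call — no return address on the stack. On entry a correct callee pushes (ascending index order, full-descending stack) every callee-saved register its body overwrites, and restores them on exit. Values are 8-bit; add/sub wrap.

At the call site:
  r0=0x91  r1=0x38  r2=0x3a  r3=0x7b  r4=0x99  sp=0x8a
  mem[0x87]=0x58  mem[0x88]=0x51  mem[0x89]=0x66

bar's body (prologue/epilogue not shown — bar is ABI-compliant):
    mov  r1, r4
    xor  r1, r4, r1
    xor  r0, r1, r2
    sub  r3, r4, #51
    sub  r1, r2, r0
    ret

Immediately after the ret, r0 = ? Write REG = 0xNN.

REG = 0x91

prologue: push r0 -> mem[0x89]=0x91, sp=0x89
prologue: push r3 -> mem[0x88]=0x7b, sp=0x88
body[0] mov  r1, r4 -> r1=0x99
body[1] xor  r1, r4, r1 -> r1=0x00
body[2] xor  r0, r1, r2 -> r0=0x3a
body[3] sub  r3, r4, #51 -> r3=0x66
body[4] sub  r1, r2, r0 -> r1=0x00
epilogue: pop r3=0x7b, sp=0x89
epilogue: pop r0=0x91, sp=0x8a
r0 is callee-saved -> restored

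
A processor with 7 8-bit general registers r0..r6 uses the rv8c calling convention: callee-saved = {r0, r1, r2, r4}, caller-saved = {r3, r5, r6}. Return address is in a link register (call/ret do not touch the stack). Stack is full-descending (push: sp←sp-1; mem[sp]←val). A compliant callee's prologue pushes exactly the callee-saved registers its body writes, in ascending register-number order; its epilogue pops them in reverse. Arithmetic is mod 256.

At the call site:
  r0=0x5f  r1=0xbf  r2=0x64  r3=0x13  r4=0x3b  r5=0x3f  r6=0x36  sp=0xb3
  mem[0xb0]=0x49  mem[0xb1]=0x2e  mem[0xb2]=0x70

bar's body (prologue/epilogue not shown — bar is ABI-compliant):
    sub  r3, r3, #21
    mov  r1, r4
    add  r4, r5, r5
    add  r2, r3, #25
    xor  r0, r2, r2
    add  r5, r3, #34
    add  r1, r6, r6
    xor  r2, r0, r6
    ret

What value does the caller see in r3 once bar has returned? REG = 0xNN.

prologue: push r0 → mem[0xb2]=0x5f, sp=0xb2
prologue: push r1 → mem[0xb1]=0xbf, sp=0xb1
prologue: push r2 → mem[0xb0]=0x64, sp=0xb0
prologue: push r4 → mem[0xaf]=0x3b, sp=0xaf
body[0] sub  r3, r3, #21 → r3=0xfe
body[1] mov  r1, r4 → r1=0x3b
body[2] add  r4, r5, r5 → r4=0x7e
body[3] add  r2, r3, #25 → r2=0x17
body[4] xor  r0, r2, r2 → r0=0x00
body[5] add  r5, r3, #34 → r5=0x20
body[6] add  r1, r6, r6 → r1=0x6c
body[7] xor  r2, r0, r6 → r2=0x36
epilogue: pop r4=0x3b, sp=0xb0
epilogue: pop r2=0x64, sp=0xb1
epilogue: pop r1=0xbf, sp=0xb2
epilogue: pop r0=0x5f, sp=0xb3
r3 is caller-saved → body value

REG = 0xfe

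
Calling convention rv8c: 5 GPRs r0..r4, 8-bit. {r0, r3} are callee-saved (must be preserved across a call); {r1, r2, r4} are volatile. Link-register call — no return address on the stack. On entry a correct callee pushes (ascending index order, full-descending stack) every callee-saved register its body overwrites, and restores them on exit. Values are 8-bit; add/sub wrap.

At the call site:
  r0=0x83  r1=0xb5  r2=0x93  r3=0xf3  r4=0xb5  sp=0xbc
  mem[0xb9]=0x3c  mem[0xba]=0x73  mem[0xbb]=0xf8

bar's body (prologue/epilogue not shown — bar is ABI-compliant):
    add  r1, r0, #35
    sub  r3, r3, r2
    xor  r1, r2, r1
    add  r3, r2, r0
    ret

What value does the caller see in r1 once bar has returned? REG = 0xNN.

prologue: push r3 -> mem[0xbb]=0xf3, sp=0xbb
body[0] add  r1, r0, #35 -> r1=0xa6
body[1] sub  r3, r3, r2 -> r3=0x60
body[2] xor  r1, r2, r1 -> r1=0x35
body[3] add  r3, r2, r0 -> r3=0x16
epilogue: pop r3=0xf3, sp=0xbc
r1 is caller-saved -> body value

REG = 0x35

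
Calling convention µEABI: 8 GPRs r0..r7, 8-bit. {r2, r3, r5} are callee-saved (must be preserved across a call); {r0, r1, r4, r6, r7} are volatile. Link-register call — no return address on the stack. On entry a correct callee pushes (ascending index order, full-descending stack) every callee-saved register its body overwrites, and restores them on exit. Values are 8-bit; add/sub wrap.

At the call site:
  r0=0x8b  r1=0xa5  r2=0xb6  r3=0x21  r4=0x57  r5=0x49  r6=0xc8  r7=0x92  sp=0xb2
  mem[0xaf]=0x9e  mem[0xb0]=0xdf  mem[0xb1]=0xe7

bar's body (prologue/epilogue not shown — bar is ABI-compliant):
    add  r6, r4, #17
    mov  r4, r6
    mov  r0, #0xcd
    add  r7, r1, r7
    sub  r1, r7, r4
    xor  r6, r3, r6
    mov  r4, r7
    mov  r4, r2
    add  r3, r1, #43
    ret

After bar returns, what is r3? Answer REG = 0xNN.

prologue: push r3 → mem[0xb1]=0x21, sp=0xb1
body[0] add  r6, r4, #17 → r6=0x68
body[1] mov  r4, r6 → r4=0x68
body[2] mov  r0, #0xcd → r0=0xcd
body[3] add  r7, r1, r7 → r7=0x37
body[4] sub  r1, r7, r4 → r1=0xcf
body[5] xor  r6, r3, r6 → r6=0x49
body[6] mov  r4, r7 → r4=0x37
body[7] mov  r4, r2 → r4=0xb6
body[8] add  r3, r1, #43 → r3=0xfa
epilogue: pop r3=0x21, sp=0xb2
r3 is callee-saved → restored

REG = 0x21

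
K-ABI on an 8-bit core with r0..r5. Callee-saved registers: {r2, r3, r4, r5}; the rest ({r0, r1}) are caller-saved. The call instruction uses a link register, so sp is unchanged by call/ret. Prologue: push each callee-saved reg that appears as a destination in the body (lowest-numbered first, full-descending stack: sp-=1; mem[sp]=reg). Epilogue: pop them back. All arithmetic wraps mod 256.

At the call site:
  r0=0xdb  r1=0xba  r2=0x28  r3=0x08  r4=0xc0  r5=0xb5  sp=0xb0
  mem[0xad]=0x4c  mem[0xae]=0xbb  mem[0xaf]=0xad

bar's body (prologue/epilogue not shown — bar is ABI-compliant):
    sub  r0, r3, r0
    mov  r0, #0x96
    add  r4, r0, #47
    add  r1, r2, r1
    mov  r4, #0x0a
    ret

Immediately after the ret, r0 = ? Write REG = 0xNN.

prologue: push r4 -> mem[0xaf]=0xc0, sp=0xaf
body[0] sub  r0, r3, r0 -> r0=0x2d
body[1] mov  r0, #0x96 -> r0=0x96
body[2] add  r4, r0, #47 -> r4=0xc5
body[3] add  r1, r2, r1 -> r1=0xe2
body[4] mov  r4, #0x0a -> r4=0x0a
epilogue: pop r4=0xc0, sp=0xb0
r0 is caller-saved -> body value

REG = 0x96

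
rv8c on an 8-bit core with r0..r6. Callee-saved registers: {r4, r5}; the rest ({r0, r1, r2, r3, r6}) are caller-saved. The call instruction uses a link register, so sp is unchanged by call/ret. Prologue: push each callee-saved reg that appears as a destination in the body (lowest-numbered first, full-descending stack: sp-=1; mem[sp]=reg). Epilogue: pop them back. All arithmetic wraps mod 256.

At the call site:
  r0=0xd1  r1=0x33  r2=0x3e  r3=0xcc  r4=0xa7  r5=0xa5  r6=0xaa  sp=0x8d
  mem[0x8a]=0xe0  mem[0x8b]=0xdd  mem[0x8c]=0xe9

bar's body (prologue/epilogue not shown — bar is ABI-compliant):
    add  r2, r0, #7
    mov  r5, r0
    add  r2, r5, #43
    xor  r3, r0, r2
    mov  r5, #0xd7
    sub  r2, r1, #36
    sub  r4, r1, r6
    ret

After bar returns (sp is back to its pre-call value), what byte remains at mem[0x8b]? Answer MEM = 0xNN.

MEM = 0xa5

prologue: push r4 -> mem[0x8c]=0xa7, sp=0x8c
prologue: push r5 -> mem[0x8b]=0xa5, sp=0x8b
body[0] add  r2, r0, #7 -> r2=0xd8
body[1] mov  r5, r0 -> r5=0xd1
body[2] add  r2, r5, #43 -> r2=0xfc
body[3] xor  r3, r0, r2 -> r3=0x2d
body[4] mov  r5, #0xd7 -> r5=0xd7
body[5] sub  r2, r1, #36 -> r2=0x0f
body[6] sub  r4, r1, r6 -> r4=0x89
epilogue: pop r5=0xa5, sp=0x8c
epilogue: pop r4=0xa7, sp=0x8d
prologue pushed ['r4', 'r5'] at ['0x8c', '0x8b']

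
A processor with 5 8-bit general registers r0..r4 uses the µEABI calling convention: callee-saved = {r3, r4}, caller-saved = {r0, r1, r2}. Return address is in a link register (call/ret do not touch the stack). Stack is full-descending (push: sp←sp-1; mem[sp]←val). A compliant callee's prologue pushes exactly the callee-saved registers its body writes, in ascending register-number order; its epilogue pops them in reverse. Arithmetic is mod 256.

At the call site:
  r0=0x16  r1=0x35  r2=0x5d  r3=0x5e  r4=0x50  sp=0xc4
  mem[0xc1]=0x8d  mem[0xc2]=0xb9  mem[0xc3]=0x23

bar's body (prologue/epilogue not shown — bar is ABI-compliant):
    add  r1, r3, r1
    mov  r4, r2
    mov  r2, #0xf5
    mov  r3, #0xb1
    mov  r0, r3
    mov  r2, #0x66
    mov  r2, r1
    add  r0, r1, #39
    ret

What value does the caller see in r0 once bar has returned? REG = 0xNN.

prologue: push r3 -> mem[0xc3]=0x5e, sp=0xc3
prologue: push r4 -> mem[0xc2]=0x50, sp=0xc2
body[0] add  r1, r3, r1 -> r1=0x93
body[1] mov  r4, r2 -> r4=0x5d
body[2] mov  r2, #0xf5 -> r2=0xf5
body[3] mov  r3, #0xb1 -> r3=0xb1
body[4] mov  r0, r3 -> r0=0xb1
body[5] mov  r2, #0x66 -> r2=0x66
body[6] mov  r2, r1 -> r2=0x93
body[7] add  r0, r1, #39 -> r0=0xba
epilogue: pop r4=0x50, sp=0xc3
epilogue: pop r3=0x5e, sp=0xc4
r0 is caller-saved -> body value

REG = 0xba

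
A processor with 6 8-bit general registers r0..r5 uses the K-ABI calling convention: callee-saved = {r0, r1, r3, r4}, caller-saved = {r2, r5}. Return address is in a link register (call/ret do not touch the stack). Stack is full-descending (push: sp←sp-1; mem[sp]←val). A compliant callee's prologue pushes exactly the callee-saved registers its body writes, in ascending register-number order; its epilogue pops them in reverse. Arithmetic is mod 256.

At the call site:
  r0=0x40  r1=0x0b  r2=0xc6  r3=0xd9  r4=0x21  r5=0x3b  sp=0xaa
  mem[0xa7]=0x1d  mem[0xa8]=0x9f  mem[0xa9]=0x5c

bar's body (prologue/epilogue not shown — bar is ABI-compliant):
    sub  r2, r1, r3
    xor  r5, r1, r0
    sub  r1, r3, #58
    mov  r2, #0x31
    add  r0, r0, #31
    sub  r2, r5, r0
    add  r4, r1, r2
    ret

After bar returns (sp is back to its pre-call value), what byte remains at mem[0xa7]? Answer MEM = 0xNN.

MEM = 0x21

prologue: push r0 → mem[0xa9]=0x40, sp=0xa9
prologue: push r1 → mem[0xa8]=0x0b, sp=0xa8
prologue: push r4 → mem[0xa7]=0x21, sp=0xa7
body[0] sub  r2, r1, r3 → r2=0x32
body[1] xor  r5, r1, r0 → r5=0x4b
body[2] sub  r1, r3, #58 → r1=0x9f
body[3] mov  r2, #0x31 → r2=0x31
body[4] add  r0, r0, #31 → r0=0x5f
body[5] sub  r2, r5, r0 → r2=0xec
body[6] add  r4, r1, r2 → r4=0x8b
epilogue: pop r4=0x21, sp=0xa8
epilogue: pop r1=0x0b, sp=0xa9
epilogue: pop r0=0x40, sp=0xaa
prologue pushed ['r0', 'r1', 'r4'] at ['0xa9', '0xa8', '0xa7']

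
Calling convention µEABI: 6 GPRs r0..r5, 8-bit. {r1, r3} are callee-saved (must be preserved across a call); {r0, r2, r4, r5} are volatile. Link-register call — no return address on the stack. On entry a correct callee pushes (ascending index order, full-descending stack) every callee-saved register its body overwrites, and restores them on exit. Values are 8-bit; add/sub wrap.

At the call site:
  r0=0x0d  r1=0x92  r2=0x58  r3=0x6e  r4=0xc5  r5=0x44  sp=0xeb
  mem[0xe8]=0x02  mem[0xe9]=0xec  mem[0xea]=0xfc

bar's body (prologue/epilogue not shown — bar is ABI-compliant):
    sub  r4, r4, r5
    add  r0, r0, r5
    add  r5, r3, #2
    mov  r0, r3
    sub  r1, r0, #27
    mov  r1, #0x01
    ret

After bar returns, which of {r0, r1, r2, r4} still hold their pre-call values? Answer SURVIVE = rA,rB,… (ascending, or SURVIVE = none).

prologue: push r1 -> mem[0xea]=0x92, sp=0xea
body[0] sub  r4, r4, r5 -> r4=0x81
body[1] add  r0, r0, r5 -> r0=0x51
body[2] add  r5, r3, #2 -> r5=0x70
body[3] mov  r0, r3 -> r0=0x6e
body[4] sub  r1, r0, #27 -> r1=0x53
body[5] mov  r1, #0x01 -> r1=0x01
epilogue: pop r1=0x92, sp=0xeb
r0: caller-saved, written=True
r1: callee-saved, written=True
r2: caller-saved, written=False
r4: caller-saved, written=True

SURVIVE = r1,r2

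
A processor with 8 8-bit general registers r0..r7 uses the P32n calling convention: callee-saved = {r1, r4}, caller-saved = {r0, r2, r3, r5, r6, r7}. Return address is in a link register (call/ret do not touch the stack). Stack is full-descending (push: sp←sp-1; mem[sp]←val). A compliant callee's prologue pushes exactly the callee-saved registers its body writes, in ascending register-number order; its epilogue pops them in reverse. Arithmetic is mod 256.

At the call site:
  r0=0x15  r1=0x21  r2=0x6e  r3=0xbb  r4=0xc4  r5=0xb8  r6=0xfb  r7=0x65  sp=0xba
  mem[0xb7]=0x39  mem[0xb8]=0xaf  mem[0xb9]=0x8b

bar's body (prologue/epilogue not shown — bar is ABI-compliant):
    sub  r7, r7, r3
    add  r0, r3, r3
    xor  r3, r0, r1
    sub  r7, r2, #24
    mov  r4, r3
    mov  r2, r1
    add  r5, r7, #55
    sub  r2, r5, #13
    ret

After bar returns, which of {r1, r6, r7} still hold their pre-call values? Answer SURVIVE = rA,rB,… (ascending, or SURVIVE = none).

prologue: push r4 → mem[0xb9]=0xc4, sp=0xb9
body[0] sub  r7, r7, r3 → r7=0xaa
body[1] add  r0, r3, r3 → r0=0x76
body[2] xor  r3, r0, r1 → r3=0x57
body[3] sub  r7, r2, #24 → r7=0x56
body[4] mov  r4, r3 → r4=0x57
body[5] mov  r2, r1 → r2=0x21
body[6] add  r5, r7, #55 → r5=0x8d
body[7] sub  r2, r5, #13 → r2=0x80
epilogue: pop r4=0xc4, sp=0xba
r1: callee-saved, written=False
r6: caller-saved, written=False
r7: caller-saved, written=True

SURVIVE = r1,r6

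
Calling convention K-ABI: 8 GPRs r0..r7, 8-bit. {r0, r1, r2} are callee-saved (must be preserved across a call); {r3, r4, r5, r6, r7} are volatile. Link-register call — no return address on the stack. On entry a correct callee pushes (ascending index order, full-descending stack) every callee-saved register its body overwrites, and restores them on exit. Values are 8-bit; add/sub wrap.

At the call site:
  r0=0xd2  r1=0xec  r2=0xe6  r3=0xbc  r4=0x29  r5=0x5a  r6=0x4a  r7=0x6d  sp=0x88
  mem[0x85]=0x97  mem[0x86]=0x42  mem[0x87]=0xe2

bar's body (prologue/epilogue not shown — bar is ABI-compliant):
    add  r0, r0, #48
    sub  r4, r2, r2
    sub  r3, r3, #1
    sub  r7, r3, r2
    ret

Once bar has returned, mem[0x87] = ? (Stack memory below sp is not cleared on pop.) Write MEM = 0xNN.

prologue: push r0 -> mem[0x87]=0xd2, sp=0x87
body[0] add  r0, r0, #48 -> r0=0x02
body[1] sub  r4, r2, r2 -> r4=0x00
body[2] sub  r3, r3, #1 -> r3=0xbb
body[3] sub  r7, r3, r2 -> r7=0xd5
epilogue: pop r0=0xd2, sp=0x88
prologue pushed ['r0'] at ['0x87']

MEM = 0xd2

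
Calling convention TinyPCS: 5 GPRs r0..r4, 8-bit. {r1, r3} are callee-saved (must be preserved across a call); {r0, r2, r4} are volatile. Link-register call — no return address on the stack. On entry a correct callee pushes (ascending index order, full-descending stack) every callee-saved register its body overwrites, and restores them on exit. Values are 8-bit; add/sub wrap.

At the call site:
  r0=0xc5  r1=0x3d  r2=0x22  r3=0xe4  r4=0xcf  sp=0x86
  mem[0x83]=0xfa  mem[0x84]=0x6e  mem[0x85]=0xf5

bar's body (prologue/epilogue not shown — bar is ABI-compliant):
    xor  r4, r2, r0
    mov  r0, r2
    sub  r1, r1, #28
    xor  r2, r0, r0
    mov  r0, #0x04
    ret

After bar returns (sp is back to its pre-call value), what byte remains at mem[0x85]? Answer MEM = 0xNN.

prologue: push r1 → mem[0x85]=0x3d, sp=0x85
body[0] xor  r4, r2, r0 → r4=0xe7
body[1] mov  r0, r2 → r0=0x22
body[2] sub  r1, r1, #28 → r1=0x21
body[3] xor  r2, r0, r0 → r2=0x00
body[4] mov  r0, #0x04 → r0=0x04
epilogue: pop r1=0x3d, sp=0x86
prologue pushed ['r1'] at ['0x85']

MEM = 0x3d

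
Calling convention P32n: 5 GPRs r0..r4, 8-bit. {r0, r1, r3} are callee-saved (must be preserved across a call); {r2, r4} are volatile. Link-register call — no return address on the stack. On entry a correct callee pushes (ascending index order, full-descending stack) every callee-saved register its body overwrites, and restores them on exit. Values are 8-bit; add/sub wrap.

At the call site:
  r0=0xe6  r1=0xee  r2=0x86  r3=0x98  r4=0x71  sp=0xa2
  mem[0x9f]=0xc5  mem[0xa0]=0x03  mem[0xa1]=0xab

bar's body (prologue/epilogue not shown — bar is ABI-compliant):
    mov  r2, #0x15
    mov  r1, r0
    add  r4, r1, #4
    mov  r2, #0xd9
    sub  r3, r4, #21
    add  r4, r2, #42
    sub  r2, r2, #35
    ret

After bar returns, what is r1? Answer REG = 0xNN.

REG = 0xee

prologue: push r1 → mem[0xa1]=0xee, sp=0xa1
prologue: push r3 → mem[0xa0]=0x98, sp=0xa0
body[0] mov  r2, #0x15 → r2=0x15
body[1] mov  r1, r0 → r1=0xe6
body[2] add  r4, r1, #4 → r4=0xea
body[3] mov  r2, #0xd9 → r2=0xd9
body[4] sub  r3, r4, #21 → r3=0xd5
body[5] add  r4, r2, #42 → r4=0x03
body[6] sub  r2, r2, #35 → r2=0xb6
epilogue: pop r3=0x98, sp=0xa1
epilogue: pop r1=0xee, sp=0xa2
r1 is callee-saved → restored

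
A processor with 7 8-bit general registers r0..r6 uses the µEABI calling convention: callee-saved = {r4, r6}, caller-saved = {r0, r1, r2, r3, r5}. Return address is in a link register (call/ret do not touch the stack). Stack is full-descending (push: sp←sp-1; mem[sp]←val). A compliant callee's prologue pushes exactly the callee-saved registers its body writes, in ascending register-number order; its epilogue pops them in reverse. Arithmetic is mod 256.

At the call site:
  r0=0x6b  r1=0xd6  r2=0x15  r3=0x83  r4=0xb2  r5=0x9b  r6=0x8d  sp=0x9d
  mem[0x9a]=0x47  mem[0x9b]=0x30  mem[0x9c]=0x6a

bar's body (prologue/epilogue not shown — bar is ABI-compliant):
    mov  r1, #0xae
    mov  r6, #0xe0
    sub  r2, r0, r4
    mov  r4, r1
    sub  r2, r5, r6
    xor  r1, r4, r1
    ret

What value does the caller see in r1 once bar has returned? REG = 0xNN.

REG = 0x00

prologue: push r4 -> mem[0x9c]=0xb2, sp=0x9c
prologue: push r6 -> mem[0x9b]=0x8d, sp=0x9b
body[0] mov  r1, #0xae -> r1=0xae
body[1] mov  r6, #0xe0 -> r6=0xe0
body[2] sub  r2, r0, r4 -> r2=0xb9
body[3] mov  r4, r1 -> r4=0xae
body[4] sub  r2, r5, r6 -> r2=0xbb
body[5] xor  r1, r4, r1 -> r1=0x00
epilogue: pop r6=0x8d, sp=0x9c
epilogue: pop r4=0xb2, sp=0x9d
r1 is caller-saved -> body value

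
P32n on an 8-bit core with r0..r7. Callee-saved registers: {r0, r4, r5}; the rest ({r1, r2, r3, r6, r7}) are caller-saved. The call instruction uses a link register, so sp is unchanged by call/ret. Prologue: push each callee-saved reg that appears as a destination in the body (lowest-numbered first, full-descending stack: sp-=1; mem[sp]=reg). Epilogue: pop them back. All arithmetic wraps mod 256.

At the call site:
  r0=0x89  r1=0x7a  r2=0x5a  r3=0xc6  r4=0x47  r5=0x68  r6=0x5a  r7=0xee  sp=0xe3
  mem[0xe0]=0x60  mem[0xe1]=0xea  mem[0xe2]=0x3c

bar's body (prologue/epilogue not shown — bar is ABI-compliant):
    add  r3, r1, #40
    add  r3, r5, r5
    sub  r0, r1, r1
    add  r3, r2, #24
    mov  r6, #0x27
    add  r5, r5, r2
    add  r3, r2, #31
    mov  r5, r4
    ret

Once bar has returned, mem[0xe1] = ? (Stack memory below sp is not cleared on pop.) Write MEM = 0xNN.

prologue: push r0 -> mem[0xe2]=0x89, sp=0xe2
prologue: push r5 -> mem[0xe1]=0x68, sp=0xe1
body[0] add  r3, r1, #40 -> r3=0xa2
body[1] add  r3, r5, r5 -> r3=0xd0
body[2] sub  r0, r1, r1 -> r0=0x00
body[3] add  r3, r2, #24 -> r3=0x72
body[4] mov  r6, #0x27 -> r6=0x27
body[5] add  r5, r5, r2 -> r5=0xc2
body[6] add  r3, r2, #31 -> r3=0x79
body[7] mov  r5, r4 -> r5=0x47
epilogue: pop r5=0x68, sp=0xe2
epilogue: pop r0=0x89, sp=0xe3
prologue pushed ['r0', 'r5'] at ['0xe2', '0xe1']

MEM = 0x68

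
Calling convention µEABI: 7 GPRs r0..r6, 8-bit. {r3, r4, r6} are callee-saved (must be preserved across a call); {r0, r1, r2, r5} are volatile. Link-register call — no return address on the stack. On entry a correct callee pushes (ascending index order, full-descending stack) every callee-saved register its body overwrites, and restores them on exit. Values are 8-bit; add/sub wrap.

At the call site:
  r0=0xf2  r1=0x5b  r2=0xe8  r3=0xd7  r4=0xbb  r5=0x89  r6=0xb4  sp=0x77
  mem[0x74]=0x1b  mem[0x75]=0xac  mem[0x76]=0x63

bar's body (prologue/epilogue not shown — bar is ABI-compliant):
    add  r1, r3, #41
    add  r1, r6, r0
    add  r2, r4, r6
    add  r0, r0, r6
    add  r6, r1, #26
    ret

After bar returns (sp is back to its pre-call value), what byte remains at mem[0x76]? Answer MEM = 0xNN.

MEM = 0xb4

prologue: push r6 -> mem[0x76]=0xb4, sp=0x76
body[0] add  r1, r3, #41 -> r1=0x00
body[1] add  r1, r6, r0 -> r1=0xa6
body[2] add  r2, r4, r6 -> r2=0x6f
body[3] add  r0, r0, r6 -> r0=0xa6
body[4] add  r6, r1, #26 -> r6=0xc0
epilogue: pop r6=0xb4, sp=0x77
prologue pushed ['r6'] at ['0x76']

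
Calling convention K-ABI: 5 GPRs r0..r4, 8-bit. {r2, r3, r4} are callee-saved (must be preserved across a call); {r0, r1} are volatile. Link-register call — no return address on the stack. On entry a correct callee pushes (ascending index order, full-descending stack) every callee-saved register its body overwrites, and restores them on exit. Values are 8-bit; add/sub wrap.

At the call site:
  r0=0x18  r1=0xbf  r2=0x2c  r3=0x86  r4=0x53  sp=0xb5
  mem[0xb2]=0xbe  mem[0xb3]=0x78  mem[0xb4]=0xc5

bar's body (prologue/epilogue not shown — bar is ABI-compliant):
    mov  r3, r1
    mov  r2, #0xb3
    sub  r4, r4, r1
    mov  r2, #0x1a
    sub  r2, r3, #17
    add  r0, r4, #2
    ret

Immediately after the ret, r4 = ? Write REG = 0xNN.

prologue: push r2 → mem[0xb4]=0x2c, sp=0xb4
prologue: push r3 → mem[0xb3]=0x86, sp=0xb3
prologue: push r4 → mem[0xb2]=0x53, sp=0xb2
body[0] mov  r3, r1 → r3=0xbf
body[1] mov  r2, #0xb3 → r2=0xb3
body[2] sub  r4, r4, r1 → r4=0x94
body[3] mov  r2, #0x1a → r2=0x1a
body[4] sub  r2, r3, #17 → r2=0xae
body[5] add  r0, r4, #2 → r0=0x96
epilogue: pop r4=0x53, sp=0xb3
epilogue: pop r3=0x86, sp=0xb4
epilogue: pop r2=0x2c, sp=0xb5
r4 is callee-saved → restored

REG = 0x53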